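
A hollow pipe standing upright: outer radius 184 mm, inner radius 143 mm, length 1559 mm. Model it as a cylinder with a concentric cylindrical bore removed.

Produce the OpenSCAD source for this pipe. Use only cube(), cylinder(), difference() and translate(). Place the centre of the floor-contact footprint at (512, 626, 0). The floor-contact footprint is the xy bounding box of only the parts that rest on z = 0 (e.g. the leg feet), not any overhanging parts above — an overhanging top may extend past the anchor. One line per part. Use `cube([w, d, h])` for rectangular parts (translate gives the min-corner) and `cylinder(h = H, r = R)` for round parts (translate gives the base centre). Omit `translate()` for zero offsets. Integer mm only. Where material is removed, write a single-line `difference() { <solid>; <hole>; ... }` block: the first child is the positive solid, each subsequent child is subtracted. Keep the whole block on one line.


difference() { translate([512, 626, 0]) cylinder(h = 1559, r = 184); translate([512, 626, 0]) cylinder(h = 1559, r = 143); }


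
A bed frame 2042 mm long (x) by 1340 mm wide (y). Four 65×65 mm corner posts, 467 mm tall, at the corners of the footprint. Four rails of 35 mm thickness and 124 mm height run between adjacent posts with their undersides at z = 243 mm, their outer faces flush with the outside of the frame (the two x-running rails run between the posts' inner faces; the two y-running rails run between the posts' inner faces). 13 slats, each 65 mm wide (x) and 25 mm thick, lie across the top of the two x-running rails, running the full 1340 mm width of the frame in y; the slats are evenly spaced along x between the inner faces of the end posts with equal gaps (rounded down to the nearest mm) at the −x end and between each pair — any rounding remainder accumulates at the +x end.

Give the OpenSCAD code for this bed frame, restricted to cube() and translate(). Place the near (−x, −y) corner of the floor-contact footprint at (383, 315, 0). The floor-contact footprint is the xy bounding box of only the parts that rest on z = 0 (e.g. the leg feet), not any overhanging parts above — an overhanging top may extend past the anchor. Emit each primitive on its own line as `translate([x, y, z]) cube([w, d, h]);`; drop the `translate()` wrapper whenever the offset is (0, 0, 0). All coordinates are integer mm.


// slat z = rail_z + rail_h = 243 + 124 = 367
// slat gap = ⌊(1912 − 13·65) / 14⌋ = 76
translate([383, 315, 0]) cube([65, 65, 467]);
translate([383, 1590, 0]) cube([65, 65, 467]);
translate([2360, 315, 0]) cube([65, 65, 467]);
translate([2360, 1590, 0]) cube([65, 65, 467]);
translate([448, 315, 243]) cube([1912, 35, 124]);
translate([448, 1620, 243]) cube([1912, 35, 124]);
translate([383, 380, 243]) cube([35, 1210, 124]);
translate([2390, 380, 243]) cube([35, 1210, 124]);
translate([524, 315, 367]) cube([65, 1340, 25]);
translate([665, 315, 367]) cube([65, 1340, 25]);
translate([806, 315, 367]) cube([65, 1340, 25]);
translate([947, 315, 367]) cube([65, 1340, 25]);
translate([1088, 315, 367]) cube([65, 1340, 25]);
translate([1229, 315, 367]) cube([65, 1340, 25]);
translate([1370, 315, 367]) cube([65, 1340, 25]);
translate([1511, 315, 367]) cube([65, 1340, 25]);
translate([1652, 315, 367]) cube([65, 1340, 25]);
translate([1793, 315, 367]) cube([65, 1340, 25]);
translate([1934, 315, 367]) cube([65, 1340, 25]);
translate([2075, 315, 367]) cube([65, 1340, 25]);
translate([2216, 315, 367]) cube([65, 1340, 25]);


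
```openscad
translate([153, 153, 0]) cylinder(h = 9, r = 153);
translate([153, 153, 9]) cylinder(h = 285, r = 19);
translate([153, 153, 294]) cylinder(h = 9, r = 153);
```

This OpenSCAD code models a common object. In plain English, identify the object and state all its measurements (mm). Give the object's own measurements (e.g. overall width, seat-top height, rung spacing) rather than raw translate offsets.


A spool: two coaxial disc flanges of radius 153 mm and thickness 9 mm, joined by a core cylinder of radius 19 mm and height 285 mm. The lower flange rests on z = 0 and the three cylinders share a vertical axis.


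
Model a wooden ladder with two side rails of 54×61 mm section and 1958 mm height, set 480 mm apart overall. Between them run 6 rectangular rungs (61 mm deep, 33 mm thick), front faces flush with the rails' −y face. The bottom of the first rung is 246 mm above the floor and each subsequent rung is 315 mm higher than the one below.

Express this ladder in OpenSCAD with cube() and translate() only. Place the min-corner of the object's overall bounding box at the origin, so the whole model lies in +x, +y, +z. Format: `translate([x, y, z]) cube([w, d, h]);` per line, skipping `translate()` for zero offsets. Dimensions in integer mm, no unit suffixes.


cube([54, 61, 1958]);
translate([426, 0, 0]) cube([54, 61, 1958]);
translate([54, 0, 246]) cube([372, 61, 33]);
translate([54, 0, 561]) cube([372, 61, 33]);
translate([54, 0, 876]) cube([372, 61, 33]);
translate([54, 0, 1191]) cube([372, 61, 33]);
translate([54, 0, 1506]) cube([372, 61, 33]);
translate([54, 0, 1821]) cube([372, 61, 33]);


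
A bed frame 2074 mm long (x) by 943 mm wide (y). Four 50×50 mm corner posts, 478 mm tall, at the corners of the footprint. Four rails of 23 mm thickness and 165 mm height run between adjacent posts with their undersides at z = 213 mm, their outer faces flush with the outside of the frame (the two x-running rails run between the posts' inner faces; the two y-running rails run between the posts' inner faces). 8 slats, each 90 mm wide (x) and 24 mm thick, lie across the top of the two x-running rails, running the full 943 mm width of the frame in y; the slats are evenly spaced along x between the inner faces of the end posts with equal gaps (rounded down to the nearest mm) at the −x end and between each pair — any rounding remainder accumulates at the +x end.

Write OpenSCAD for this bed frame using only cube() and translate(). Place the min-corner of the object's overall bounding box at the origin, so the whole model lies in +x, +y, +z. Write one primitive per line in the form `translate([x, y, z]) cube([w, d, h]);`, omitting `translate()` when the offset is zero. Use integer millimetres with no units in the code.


cube([50, 50, 478]);
translate([0, 893, 0]) cube([50, 50, 478]);
translate([2024, 0, 0]) cube([50, 50, 478]);
translate([2024, 893, 0]) cube([50, 50, 478]);
translate([50, 0, 213]) cube([1974, 23, 165]);
translate([50, 920, 213]) cube([1974, 23, 165]);
translate([0, 50, 213]) cube([23, 843, 165]);
translate([2051, 50, 213]) cube([23, 843, 165]);
translate([189, 0, 378]) cube([90, 943, 24]);
translate([418, 0, 378]) cube([90, 943, 24]);
translate([647, 0, 378]) cube([90, 943, 24]);
translate([876, 0, 378]) cube([90, 943, 24]);
translate([1105, 0, 378]) cube([90, 943, 24]);
translate([1334, 0, 378]) cube([90, 943, 24]);
translate([1563, 0, 378]) cube([90, 943, 24]);
translate([1792, 0, 378]) cube([90, 943, 24]);


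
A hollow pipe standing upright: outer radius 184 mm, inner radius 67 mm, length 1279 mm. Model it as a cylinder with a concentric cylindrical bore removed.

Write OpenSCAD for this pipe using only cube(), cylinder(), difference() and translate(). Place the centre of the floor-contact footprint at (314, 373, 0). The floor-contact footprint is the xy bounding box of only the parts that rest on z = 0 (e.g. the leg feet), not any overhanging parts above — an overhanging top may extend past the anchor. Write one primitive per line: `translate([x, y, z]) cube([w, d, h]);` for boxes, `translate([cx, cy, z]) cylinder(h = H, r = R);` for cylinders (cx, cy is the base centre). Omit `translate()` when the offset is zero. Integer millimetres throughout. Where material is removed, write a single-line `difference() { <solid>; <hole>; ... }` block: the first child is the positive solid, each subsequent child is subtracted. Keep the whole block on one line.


difference() { translate([314, 373, 0]) cylinder(h = 1279, r = 184); translate([314, 373, 0]) cylinder(h = 1279, r = 67); }


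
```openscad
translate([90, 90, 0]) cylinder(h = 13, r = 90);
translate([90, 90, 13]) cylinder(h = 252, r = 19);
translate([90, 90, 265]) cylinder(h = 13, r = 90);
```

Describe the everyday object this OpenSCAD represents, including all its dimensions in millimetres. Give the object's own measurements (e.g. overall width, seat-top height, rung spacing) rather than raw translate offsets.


A spool: two coaxial disc flanges of radius 90 mm and thickness 13 mm, joined by a core cylinder of radius 19 mm and height 252 mm. The lower flange rests on z = 0 and the three cylinders share a vertical axis.


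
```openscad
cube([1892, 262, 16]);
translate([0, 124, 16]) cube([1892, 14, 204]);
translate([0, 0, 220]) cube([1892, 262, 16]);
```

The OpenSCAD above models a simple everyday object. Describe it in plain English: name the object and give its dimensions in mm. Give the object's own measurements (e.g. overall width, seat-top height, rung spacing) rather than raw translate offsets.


An I-beam lying along x, 1892 mm long. Overall section height 236 mm. Two flanges 262 mm wide (y) and 16 mm thick, one on the floor and one at the top; a web 14 mm thick runs between them, centred on the flange width.


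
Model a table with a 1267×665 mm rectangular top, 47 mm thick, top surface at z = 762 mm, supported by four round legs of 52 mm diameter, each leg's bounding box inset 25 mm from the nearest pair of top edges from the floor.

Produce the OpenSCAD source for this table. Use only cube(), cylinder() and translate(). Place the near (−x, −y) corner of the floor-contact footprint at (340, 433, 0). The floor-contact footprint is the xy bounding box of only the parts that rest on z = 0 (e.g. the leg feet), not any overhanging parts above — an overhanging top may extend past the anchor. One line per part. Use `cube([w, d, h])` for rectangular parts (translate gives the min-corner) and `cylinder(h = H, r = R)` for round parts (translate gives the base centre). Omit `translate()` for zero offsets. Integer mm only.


translate([315, 408, 715]) cube([1267, 665, 47]);
translate([366, 459, 0]) cylinder(h = 715, r = 26);
translate([1531, 459, 0]) cylinder(h = 715, r = 26);
translate([366, 1022, 0]) cylinder(h = 715, r = 26);
translate([1531, 1022, 0]) cylinder(h = 715, r = 26);


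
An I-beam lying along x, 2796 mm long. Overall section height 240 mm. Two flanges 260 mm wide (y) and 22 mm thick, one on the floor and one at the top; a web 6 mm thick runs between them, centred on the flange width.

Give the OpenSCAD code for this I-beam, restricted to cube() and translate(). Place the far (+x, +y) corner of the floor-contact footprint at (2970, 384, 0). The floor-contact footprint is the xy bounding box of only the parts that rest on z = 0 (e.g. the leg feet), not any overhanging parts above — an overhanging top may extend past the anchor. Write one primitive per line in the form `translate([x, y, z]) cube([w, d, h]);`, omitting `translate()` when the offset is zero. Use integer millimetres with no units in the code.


translate([174, 124, 0]) cube([2796, 260, 22]);
translate([174, 251, 22]) cube([2796, 6, 196]);
translate([174, 124, 218]) cube([2796, 260, 22]);


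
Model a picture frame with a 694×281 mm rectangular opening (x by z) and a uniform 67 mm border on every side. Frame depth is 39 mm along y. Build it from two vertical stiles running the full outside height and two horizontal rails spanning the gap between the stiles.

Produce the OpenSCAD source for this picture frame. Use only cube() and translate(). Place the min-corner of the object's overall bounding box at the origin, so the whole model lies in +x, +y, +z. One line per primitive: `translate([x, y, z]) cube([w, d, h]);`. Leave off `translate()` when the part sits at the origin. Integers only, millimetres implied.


cube([67, 39, 415]);
translate([761, 0, 0]) cube([67, 39, 415]);
translate([67, 0, 0]) cube([694, 39, 67]);
translate([67, 0, 348]) cube([694, 39, 67]);


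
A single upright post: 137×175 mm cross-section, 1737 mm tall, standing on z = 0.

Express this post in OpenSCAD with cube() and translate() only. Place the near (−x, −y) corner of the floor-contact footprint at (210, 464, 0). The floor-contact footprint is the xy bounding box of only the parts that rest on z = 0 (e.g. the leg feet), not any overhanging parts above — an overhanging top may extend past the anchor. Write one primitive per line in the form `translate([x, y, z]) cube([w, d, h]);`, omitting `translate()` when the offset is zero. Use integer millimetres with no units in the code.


translate([210, 464, 0]) cube([137, 175, 1737]);


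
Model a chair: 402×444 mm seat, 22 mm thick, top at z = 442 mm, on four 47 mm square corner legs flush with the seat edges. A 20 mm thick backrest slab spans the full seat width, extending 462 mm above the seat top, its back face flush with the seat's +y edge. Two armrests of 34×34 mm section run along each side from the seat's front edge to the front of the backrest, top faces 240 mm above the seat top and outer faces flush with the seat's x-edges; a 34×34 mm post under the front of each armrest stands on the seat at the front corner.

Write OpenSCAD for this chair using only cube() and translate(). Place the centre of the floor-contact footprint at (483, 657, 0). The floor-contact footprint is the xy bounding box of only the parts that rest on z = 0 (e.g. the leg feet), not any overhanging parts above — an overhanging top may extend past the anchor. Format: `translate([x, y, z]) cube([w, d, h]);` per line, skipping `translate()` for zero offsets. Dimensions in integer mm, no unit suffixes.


translate([282, 435, 420]) cube([402, 444, 22]);
translate([282, 435, 0]) cube([47, 47, 420]);
translate([637, 435, 0]) cube([47, 47, 420]);
translate([282, 832, 0]) cube([47, 47, 420]);
translate([637, 832, 0]) cube([47, 47, 420]);
translate([282, 859, 442]) cube([402, 20, 462]);
translate([282, 435, 648]) cube([34, 424, 34]);
translate([650, 435, 648]) cube([34, 424, 34]);
translate([282, 435, 442]) cube([34, 34, 206]);
translate([650, 435, 442]) cube([34, 34, 206]);


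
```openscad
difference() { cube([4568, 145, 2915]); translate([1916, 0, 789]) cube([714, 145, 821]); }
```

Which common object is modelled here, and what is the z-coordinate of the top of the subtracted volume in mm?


A wall with a window opening. The window head height is 1610 mm.

A wall with a rectangular opening subtracted — a window. Sill at z = 789, opening 821 mm tall, so the head is at 789 + 821 = 1610 mm.


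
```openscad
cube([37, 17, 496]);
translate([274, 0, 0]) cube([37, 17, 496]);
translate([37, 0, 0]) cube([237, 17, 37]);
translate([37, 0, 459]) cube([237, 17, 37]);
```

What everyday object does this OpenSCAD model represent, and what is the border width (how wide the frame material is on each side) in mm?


A picture frame. The border width is 37 mm.

Four thin pieces enclosing a rectangular opening — a picture frame. The two full-height stiles are 496 mm tall; the top rail sits at z = 459 and is 37 mm tall, so the border above the opening is 496 − 459 = 37 mm, matching the stile x-width.


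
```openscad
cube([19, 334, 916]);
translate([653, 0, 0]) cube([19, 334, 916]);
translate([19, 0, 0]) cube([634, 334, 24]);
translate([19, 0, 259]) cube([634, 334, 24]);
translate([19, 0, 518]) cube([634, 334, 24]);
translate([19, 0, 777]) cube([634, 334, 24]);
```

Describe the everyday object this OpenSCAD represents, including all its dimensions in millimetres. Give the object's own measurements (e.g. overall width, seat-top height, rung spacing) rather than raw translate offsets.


An open bookshelf. Two side panels, each 19 mm thick, 334 mm deep and 916 mm tall, stand 672 mm apart (outside-to-outside). Between them sit 4 shelves, each 24 mm thick and 334 mm deep, spanning the full gap between the sides. The bottom shelf rests on the floor (its underside at z = 0) and the clear gap between one shelf's top and the next shelf's underside is 235 mm.


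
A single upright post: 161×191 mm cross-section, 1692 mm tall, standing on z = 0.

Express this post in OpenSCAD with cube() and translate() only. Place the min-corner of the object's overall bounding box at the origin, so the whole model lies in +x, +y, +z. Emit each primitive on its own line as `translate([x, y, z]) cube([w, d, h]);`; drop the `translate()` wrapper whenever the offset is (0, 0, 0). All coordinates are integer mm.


cube([161, 191, 1692]);


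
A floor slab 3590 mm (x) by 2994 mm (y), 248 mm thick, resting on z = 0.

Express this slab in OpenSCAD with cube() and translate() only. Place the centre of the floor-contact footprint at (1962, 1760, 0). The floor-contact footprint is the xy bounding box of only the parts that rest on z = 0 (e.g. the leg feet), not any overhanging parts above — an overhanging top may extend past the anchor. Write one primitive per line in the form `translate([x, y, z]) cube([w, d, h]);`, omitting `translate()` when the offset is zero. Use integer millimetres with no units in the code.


translate([167, 263, 0]) cube([3590, 2994, 248]);


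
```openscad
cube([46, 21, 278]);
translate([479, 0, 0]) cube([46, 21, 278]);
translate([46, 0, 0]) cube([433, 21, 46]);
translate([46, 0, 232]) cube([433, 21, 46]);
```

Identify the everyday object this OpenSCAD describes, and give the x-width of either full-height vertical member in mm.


A picture frame. The border width is 46 mm.

Four thin pieces enclosing a rectangular opening — a picture frame. The two full-height stiles are 278 mm tall; the top rail sits at z = 232 and is 46 mm tall, so the border above the opening is 278 − 232 = 46 mm, matching the stile x-width.


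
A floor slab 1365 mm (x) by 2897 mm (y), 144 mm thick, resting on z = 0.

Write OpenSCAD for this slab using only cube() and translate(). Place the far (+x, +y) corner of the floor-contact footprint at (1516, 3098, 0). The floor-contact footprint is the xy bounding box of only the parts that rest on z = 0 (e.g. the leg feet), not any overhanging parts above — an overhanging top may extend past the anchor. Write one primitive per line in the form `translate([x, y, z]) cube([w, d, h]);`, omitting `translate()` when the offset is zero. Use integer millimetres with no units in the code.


translate([151, 201, 0]) cube([1365, 2897, 144]);


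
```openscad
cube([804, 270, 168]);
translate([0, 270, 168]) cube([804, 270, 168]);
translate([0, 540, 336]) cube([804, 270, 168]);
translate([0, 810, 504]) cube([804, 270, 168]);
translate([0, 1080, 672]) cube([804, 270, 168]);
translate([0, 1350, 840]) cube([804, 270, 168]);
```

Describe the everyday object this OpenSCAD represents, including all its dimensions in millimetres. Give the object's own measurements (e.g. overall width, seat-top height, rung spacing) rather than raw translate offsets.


A straight staircase of 6 solid steps. Each step is 804 mm wide (x), 270 mm deep (y, the going) and 168 mm tall (the rise). The first step rests on the floor; each subsequent step sits one going further in +y and one rise higher in +z, directly behind and above the previous step with no overlap.


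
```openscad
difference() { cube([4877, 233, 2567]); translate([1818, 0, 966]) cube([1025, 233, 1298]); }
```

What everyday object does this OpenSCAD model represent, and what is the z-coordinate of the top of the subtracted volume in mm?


A wall with a window opening. The window head height is 2264 mm.

A wall with a rectangular opening subtracted — a window. Sill at z = 966, opening 1298 mm tall, so the head is at 966 + 1298 = 2264 mm.


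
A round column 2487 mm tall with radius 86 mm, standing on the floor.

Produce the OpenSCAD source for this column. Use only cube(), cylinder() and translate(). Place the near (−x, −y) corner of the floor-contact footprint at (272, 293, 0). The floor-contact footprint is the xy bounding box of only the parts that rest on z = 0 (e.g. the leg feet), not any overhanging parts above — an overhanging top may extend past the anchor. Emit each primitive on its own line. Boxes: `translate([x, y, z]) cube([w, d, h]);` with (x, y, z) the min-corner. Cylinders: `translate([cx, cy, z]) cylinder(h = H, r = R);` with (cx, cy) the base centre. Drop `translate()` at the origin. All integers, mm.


translate([358, 379, 0]) cylinder(h = 2487, r = 86);


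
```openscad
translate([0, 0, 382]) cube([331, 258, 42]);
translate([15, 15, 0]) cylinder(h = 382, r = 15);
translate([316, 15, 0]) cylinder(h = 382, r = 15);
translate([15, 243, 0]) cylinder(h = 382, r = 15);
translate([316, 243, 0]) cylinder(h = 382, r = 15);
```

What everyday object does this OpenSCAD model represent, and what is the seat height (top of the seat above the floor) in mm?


A stool. The seat height is 424 mm.

A 331×258×42 slab at z = 382 on four corner cylinders — a stool. The seat top is 382 + 42 = 424 mm.


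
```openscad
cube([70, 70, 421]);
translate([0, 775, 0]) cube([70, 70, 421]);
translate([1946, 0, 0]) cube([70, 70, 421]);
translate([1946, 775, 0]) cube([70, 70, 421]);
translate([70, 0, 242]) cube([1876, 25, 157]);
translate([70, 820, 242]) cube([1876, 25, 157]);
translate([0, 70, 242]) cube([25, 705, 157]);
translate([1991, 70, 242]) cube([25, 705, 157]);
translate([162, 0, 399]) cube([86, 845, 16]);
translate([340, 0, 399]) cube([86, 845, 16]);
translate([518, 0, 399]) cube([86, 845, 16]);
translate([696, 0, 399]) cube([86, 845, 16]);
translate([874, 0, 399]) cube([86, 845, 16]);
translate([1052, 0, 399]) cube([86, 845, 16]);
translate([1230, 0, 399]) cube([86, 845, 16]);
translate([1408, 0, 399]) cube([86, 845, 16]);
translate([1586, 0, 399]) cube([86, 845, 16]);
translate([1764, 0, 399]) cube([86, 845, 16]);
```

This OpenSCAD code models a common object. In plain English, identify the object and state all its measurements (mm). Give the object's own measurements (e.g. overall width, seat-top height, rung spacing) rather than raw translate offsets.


A bed frame 2016 mm long (x) by 845 mm wide (y). Four 70×70 mm corner posts, 421 mm tall, at the corners of the footprint. Four rails of 25 mm thickness and 157 mm height run between adjacent posts with their undersides at z = 242 mm, their outer faces flush with the outside of the frame (the two x-running rails run between the posts' inner faces; the two y-running rails run between the posts' inner faces). 10 slats, each 86 mm wide (x) and 16 mm thick, lie across the top of the two x-running rails, running the full 845 mm width of the frame in y; along x they sit between the end posts with a 92 mm gap after the −x posts and between neighbouring slats, leaving 96 mm before the +x posts.


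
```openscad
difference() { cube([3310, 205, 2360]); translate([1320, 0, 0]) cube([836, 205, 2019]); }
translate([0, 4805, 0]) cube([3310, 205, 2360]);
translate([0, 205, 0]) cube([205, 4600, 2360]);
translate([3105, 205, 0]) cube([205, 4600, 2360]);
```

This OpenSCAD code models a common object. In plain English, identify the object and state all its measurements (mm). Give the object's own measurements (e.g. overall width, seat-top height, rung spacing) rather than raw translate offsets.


A single room: four walls, each 2360 mm tall and 205 mm thick, enclosing an outside footprint 3310×5010 mm (x × y), no floor or roof. The front and back walls (−y and +y sides) run the full x-width; the side walls fit between their inner faces. A door opening 836 mm wide and 2019 mm tall is cut through the front wall from the floor up, its −x edge 1320 mm from the wall's −x end.


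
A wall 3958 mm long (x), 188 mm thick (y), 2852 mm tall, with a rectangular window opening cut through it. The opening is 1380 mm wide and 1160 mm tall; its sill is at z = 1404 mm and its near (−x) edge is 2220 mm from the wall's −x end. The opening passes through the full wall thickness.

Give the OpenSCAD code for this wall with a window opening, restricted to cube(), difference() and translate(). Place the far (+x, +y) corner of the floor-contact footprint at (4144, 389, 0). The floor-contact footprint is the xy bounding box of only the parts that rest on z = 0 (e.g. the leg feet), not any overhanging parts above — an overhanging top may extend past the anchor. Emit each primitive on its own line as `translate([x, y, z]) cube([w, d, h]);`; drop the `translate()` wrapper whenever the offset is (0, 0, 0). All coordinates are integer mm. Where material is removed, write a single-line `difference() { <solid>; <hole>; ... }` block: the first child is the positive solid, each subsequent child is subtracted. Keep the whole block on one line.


difference() { translate([186, 201, 0]) cube([3958, 188, 2852]); translate([2406, 201, 1404]) cube([1380, 188, 1160]); }


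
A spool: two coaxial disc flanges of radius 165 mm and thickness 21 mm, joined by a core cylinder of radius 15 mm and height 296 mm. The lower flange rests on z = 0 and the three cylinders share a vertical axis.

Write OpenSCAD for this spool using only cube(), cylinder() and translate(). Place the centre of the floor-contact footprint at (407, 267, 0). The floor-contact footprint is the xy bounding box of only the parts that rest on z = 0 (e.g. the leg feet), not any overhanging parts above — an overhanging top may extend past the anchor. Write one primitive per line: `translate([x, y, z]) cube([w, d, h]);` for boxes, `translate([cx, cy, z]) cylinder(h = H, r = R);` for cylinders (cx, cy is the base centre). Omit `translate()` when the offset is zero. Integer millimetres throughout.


translate([407, 267, 0]) cylinder(h = 21, r = 165);
translate([407, 267, 21]) cylinder(h = 296, r = 15);
translate([407, 267, 317]) cylinder(h = 21, r = 165);


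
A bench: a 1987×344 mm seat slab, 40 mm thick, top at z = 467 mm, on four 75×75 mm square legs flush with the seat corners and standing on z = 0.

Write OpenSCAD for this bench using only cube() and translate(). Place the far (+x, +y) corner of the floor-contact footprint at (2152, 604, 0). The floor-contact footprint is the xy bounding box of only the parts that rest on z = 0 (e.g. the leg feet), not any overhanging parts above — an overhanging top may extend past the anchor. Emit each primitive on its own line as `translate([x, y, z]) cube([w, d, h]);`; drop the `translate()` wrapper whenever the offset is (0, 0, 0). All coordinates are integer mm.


translate([165, 260, 427]) cube([1987, 344, 40]);
translate([165, 260, 0]) cube([75, 75, 427]);
translate([165, 529, 0]) cube([75, 75, 427]);
translate([2077, 260, 0]) cube([75, 75, 427]);
translate([2077, 529, 0]) cube([75, 75, 427]);


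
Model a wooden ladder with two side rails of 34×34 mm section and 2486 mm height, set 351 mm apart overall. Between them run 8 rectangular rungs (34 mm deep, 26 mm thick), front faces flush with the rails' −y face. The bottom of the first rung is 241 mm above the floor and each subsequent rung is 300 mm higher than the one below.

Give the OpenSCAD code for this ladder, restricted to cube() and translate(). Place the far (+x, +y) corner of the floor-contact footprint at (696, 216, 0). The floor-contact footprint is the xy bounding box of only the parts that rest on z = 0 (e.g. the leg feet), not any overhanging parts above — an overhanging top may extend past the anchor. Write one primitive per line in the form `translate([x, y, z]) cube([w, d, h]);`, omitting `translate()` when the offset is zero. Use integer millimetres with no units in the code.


translate([345, 182, 0]) cube([34, 34, 2486]);
translate([662, 182, 0]) cube([34, 34, 2486]);
translate([379, 182, 241]) cube([283, 34, 26]);
translate([379, 182, 541]) cube([283, 34, 26]);
translate([379, 182, 841]) cube([283, 34, 26]);
translate([379, 182, 1141]) cube([283, 34, 26]);
translate([379, 182, 1441]) cube([283, 34, 26]);
translate([379, 182, 1741]) cube([283, 34, 26]);
translate([379, 182, 2041]) cube([283, 34, 26]);
translate([379, 182, 2341]) cube([283, 34, 26]);


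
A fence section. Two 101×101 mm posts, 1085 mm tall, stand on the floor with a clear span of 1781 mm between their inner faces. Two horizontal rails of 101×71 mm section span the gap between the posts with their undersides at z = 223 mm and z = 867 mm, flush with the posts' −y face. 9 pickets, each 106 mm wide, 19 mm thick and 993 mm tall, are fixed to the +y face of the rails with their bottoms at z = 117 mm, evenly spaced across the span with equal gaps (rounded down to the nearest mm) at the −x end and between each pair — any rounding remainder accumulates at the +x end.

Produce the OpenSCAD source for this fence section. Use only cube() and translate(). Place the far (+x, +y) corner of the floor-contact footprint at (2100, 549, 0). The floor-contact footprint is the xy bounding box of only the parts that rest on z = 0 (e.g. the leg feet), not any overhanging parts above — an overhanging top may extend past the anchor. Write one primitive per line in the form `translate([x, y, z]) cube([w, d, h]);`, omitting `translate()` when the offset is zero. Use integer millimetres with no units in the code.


translate([117, 448, 0]) cube([101, 101, 1085]);
translate([1999, 448, 0]) cube([101, 101, 1085]);
translate([218, 448, 223]) cube([1781, 101, 71]);
translate([218, 448, 867]) cube([1781, 101, 71]);
translate([300, 549, 117]) cube([106, 19, 993]);
translate([488, 549, 117]) cube([106, 19, 993]);
translate([676, 549, 117]) cube([106, 19, 993]);
translate([864, 549, 117]) cube([106, 19, 993]);
translate([1052, 549, 117]) cube([106, 19, 993]);
translate([1240, 549, 117]) cube([106, 19, 993]);
translate([1428, 549, 117]) cube([106, 19, 993]);
translate([1616, 549, 117]) cube([106, 19, 993]);
translate([1804, 549, 117]) cube([106, 19, 993]);


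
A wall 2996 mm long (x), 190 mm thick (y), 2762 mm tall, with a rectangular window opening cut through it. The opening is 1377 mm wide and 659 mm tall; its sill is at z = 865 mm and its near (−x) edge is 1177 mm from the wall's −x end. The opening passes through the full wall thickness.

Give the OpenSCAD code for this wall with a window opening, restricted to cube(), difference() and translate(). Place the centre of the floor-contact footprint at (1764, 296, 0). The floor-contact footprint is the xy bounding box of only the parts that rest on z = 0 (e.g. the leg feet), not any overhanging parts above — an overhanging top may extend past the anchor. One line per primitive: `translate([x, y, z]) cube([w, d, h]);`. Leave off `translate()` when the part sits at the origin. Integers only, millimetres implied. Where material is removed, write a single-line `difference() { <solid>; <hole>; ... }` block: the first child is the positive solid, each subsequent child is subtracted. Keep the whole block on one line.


difference() { translate([266, 201, 0]) cube([2996, 190, 2762]); translate([1443, 201, 865]) cube([1377, 190, 659]); }


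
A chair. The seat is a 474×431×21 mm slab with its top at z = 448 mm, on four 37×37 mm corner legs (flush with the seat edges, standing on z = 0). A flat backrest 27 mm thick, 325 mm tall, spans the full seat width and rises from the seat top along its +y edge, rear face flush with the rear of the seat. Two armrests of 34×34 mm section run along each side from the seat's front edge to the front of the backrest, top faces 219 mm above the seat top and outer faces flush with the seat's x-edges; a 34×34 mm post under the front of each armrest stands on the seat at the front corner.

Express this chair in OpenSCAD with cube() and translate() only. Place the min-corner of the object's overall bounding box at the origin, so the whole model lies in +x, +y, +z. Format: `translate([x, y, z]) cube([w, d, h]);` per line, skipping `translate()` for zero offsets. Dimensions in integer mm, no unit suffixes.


translate([0, 0, 427]) cube([474, 431, 21]);
cube([37, 37, 427]);
translate([437, 0, 0]) cube([37, 37, 427]);
translate([0, 394, 0]) cube([37, 37, 427]);
translate([437, 394, 0]) cube([37, 37, 427]);
translate([0, 404, 448]) cube([474, 27, 325]);
translate([0, 0, 633]) cube([34, 404, 34]);
translate([440, 0, 633]) cube([34, 404, 34]);
translate([0, 0, 448]) cube([34, 34, 185]);
translate([440, 0, 448]) cube([34, 34, 185]);


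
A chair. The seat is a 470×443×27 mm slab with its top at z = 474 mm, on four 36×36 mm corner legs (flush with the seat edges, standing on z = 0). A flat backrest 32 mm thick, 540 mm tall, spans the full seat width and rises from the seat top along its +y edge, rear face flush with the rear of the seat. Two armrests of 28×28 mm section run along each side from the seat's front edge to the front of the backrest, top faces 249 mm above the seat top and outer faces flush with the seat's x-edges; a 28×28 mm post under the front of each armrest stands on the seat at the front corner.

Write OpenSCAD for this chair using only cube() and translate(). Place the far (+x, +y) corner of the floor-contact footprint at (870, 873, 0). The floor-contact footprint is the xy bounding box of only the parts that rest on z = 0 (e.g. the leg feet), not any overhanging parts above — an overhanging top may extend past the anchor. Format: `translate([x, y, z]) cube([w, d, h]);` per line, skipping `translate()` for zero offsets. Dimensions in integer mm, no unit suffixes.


// leg_h = 474 - 27 = 447
// arm post h = 249 - 28 = 221
translate([400, 430, 447]) cube([470, 443, 27]);
translate([400, 430, 0]) cube([36, 36, 447]);
translate([834, 430, 0]) cube([36, 36, 447]);
translate([400, 837, 0]) cube([36, 36, 447]);
translate([834, 837, 0]) cube([36, 36, 447]);
translate([400, 841, 474]) cube([470, 32, 540]);
translate([400, 430, 695]) cube([28, 411, 28]);
translate([842, 430, 695]) cube([28, 411, 28]);
translate([400, 430, 474]) cube([28, 28, 221]);
translate([842, 430, 474]) cube([28, 28, 221]);


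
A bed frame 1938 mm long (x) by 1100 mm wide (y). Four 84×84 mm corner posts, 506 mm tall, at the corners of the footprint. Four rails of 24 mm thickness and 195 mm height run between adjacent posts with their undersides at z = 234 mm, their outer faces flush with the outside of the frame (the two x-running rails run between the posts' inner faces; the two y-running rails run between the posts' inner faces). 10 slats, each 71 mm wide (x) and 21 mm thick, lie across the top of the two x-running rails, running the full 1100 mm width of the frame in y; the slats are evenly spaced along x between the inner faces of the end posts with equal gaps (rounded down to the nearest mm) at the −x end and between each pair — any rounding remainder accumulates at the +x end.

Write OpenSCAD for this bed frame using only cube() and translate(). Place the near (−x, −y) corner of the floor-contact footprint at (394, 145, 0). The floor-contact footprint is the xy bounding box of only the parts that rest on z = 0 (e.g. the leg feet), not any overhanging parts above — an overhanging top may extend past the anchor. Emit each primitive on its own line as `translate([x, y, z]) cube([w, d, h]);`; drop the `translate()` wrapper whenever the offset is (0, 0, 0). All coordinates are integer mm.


// slat z = rail_z + rail_h = 234 + 195 = 429
// slat gap = ⌊(1770 − 10·71) / 11⌋ = 96
translate([394, 145, 0]) cube([84, 84, 506]);
translate([394, 1161, 0]) cube([84, 84, 506]);
translate([2248, 145, 0]) cube([84, 84, 506]);
translate([2248, 1161, 0]) cube([84, 84, 506]);
translate([478, 145, 234]) cube([1770, 24, 195]);
translate([478, 1221, 234]) cube([1770, 24, 195]);
translate([394, 229, 234]) cube([24, 932, 195]);
translate([2308, 229, 234]) cube([24, 932, 195]);
translate([574, 145, 429]) cube([71, 1100, 21]);
translate([741, 145, 429]) cube([71, 1100, 21]);
translate([908, 145, 429]) cube([71, 1100, 21]);
translate([1075, 145, 429]) cube([71, 1100, 21]);
translate([1242, 145, 429]) cube([71, 1100, 21]);
translate([1409, 145, 429]) cube([71, 1100, 21]);
translate([1576, 145, 429]) cube([71, 1100, 21]);
translate([1743, 145, 429]) cube([71, 1100, 21]);
translate([1910, 145, 429]) cube([71, 1100, 21]);
translate([2077, 145, 429]) cube([71, 1100, 21]);


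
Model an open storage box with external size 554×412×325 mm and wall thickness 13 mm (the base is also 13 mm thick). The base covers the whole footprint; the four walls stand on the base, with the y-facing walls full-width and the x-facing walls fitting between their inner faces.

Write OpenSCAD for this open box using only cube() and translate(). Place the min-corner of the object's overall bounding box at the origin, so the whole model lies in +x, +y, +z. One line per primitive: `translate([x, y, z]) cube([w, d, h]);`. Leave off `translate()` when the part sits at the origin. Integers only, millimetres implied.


cube([554, 412, 13]);
translate([0, 0, 13]) cube([554, 13, 312]);
translate([0, 399, 13]) cube([554, 13, 312]);
translate([0, 13, 13]) cube([13, 386, 312]);
translate([541, 13, 13]) cube([13, 386, 312]);


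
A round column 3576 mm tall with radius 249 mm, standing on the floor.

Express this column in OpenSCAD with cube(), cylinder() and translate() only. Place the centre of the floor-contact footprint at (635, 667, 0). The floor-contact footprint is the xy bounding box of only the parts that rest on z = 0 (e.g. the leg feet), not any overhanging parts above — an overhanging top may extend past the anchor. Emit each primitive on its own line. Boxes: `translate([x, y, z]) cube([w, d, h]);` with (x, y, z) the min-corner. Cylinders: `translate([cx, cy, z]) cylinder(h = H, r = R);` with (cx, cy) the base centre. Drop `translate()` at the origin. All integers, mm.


translate([635, 667, 0]) cylinder(h = 3576, r = 249);


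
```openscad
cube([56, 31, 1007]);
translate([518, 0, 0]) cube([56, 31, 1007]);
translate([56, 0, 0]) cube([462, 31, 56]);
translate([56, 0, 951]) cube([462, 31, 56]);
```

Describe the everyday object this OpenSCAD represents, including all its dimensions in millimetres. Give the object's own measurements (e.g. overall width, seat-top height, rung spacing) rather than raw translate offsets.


A rectangular picture frame lying in the x–z plane (depth along y). The opening is 462 mm wide (x) by 895 mm tall (z), surrounded by a border 56 mm wide on all four sides. The frame is 31 mm deep and is made of two full-height vertical stiles with two horizontal rails fitted between them.


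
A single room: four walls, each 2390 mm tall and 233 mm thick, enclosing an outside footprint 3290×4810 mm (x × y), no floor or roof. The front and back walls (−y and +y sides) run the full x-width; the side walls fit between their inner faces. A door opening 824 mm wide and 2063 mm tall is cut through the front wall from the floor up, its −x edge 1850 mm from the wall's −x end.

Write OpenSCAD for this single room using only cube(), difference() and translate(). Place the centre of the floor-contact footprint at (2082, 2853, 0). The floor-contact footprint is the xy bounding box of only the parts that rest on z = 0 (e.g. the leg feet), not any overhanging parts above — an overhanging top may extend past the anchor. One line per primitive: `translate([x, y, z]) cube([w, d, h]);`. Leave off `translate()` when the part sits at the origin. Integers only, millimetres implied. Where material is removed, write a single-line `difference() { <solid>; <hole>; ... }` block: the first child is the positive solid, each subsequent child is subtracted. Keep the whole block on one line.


difference() { translate([437, 448, 0]) cube([3290, 233, 2390]); translate([2287, 448, 0]) cube([824, 233, 2063]); }
translate([437, 5025, 0]) cube([3290, 233, 2390]);
translate([437, 681, 0]) cube([233, 4344, 2390]);
translate([3494, 681, 0]) cube([233, 4344, 2390]);


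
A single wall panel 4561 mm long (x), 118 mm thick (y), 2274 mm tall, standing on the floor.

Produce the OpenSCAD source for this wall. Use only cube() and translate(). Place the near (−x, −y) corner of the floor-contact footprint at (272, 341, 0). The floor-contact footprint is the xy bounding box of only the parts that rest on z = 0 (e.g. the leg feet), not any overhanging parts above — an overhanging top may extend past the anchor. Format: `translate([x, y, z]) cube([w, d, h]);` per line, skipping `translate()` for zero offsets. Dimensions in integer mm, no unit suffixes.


translate([272, 341, 0]) cube([4561, 118, 2274]);
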